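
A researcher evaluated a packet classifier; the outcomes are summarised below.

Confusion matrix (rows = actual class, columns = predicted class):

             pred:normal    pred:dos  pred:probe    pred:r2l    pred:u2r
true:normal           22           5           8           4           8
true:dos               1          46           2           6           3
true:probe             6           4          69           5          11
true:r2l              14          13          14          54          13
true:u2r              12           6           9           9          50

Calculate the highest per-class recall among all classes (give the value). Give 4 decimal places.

Per-class recall (TP/(TP+FN)):
  normal: TP=22, FN=5+8+4+8=25 → 22/47 = 0.46809
  dos: TP=46, FN=1+2+6+3=12 → 46/58 = 0.79310
  probe: TP=69, FN=6+4+5+11=26 → 69/95 = 0.72632
  r2l: TP=54, FN=14+13+14+13=54 → 54/108 = 0.50000
  u2r: TP=50, FN=12+6+9+9=36 → 50/86 = 0.58140
Highest is class 'dos' with recall = 0.7931.

0.7931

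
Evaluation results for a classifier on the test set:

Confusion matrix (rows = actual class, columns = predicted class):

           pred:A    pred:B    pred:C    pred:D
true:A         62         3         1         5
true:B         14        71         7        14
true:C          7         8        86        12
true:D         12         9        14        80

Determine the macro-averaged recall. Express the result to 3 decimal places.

Per-class recall (TP/(TP+FN)):
  A: TP=62, FN=3+1+5=9 → 62/71 = 0.8732
  B: TP=71, FN=14+7+14=35 → 71/106 = 0.6698
  C: TP=86, FN=7+8+12=27 → 86/113 = 0.7611
  D: TP=80, FN=12+9+14=35 → 80/115 = 0.6957
Macro-recall = mean = (0.8732 + 0.6698 + 0.7611 + 0.6957) / 4 = 0.750

0.750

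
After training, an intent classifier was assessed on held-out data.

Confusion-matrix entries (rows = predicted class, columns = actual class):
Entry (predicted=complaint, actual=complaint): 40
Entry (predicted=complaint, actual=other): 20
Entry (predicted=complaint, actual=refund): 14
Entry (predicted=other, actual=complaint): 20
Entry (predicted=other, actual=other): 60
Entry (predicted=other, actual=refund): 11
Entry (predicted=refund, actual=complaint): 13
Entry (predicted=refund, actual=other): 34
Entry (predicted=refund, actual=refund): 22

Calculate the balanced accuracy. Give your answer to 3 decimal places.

0.514

Balanced accuracy = mean of per-class recall.
  complaint: recall = 40/73 = 0.5479
  other: recall = 60/114 = 0.5263
  refund: recall = 22/47 = 0.4681
Mean = (0.5479 + 0.5263 + 0.4681) / 3 = 0.514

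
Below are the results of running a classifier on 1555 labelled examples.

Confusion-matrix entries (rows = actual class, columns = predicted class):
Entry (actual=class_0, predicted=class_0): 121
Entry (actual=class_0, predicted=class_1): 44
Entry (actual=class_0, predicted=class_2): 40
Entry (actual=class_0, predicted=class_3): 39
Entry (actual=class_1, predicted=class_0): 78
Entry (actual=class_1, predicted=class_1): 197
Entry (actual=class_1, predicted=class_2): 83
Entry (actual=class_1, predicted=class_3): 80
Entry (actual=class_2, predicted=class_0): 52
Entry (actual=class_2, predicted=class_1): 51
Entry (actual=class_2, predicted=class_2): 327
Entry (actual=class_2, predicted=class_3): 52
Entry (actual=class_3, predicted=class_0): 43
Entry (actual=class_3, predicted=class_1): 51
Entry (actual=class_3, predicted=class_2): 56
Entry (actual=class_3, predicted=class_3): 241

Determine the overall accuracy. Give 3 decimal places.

Accuracy = trace / total = (121+197+327+241=886) / 1555 = 886/1555 = 0.570

0.570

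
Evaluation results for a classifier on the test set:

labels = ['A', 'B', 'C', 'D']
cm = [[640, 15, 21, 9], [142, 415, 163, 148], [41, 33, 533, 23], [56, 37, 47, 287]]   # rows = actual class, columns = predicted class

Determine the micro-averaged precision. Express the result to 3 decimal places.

Micro-averaging pools counts across classes: ΣTP=1875, ΣFP=735, ΣFN=735.
Micro-precision = TP/(TP+FP) on pooled counts = 0.718 (equals overall accuracy in single-label multiclass).

0.718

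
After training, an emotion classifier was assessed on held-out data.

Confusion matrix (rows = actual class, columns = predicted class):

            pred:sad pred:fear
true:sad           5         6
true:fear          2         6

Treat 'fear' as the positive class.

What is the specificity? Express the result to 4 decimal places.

0.4545

Specificity = TN/(TN+FP) = 5/(5+6) = 0.4545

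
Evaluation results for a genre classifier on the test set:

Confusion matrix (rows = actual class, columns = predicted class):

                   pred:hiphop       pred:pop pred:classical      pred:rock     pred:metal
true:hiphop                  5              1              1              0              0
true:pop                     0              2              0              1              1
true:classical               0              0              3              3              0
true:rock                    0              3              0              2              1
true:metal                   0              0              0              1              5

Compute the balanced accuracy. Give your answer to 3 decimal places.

Balanced accuracy = mean of per-class recall.
  hiphop: recall = 5/7 = 0.7143
  pop: recall = 2/4 = 0.5000
  classical: recall = 3/6 = 0.5000
  rock: recall = 2/6 = 0.3333
  metal: recall = 5/6 = 0.8333
Mean = (0.7143 + 0.5000 + 0.5000 + 0.3333 + 0.8333) / 5 = 0.576

0.576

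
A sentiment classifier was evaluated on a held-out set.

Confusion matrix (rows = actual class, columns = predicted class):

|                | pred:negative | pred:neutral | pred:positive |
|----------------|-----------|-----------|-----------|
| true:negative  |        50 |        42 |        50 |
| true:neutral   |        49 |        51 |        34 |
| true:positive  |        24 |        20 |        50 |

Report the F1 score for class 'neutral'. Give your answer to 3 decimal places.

0.413

Take TP from the diagonal, FP from the rest of the 'neutral' prediction marginal, FN from the rest of the 'neutral' actual marginal.
F1 score = 2·TP/(2·TP+FP+FN).
neutral: TP=51, FP=42+20=62, FN=49+34=83 → 102/247 = 0.4130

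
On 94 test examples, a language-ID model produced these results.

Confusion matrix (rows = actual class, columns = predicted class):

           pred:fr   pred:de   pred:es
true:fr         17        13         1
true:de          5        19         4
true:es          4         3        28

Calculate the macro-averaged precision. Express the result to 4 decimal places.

Per-class precision (TP/(TP+FP)):
  fr: TP=17, FP=5+4=9 → 17/26 = 0.65385
  de: TP=19, FP=13+3=16 → 19/35 = 0.54286
  es: TP=28, FP=1+4=5 → 28/33 = 0.84848
Macro-precision = mean = (0.65385 + 0.54286 + 0.84848) / 3 = 0.6817

0.6817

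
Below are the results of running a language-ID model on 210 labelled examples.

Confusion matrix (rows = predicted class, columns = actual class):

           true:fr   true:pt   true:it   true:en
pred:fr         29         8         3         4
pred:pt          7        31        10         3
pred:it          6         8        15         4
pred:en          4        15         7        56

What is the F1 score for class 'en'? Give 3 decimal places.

0.752

Treat 'en' as positive and all other classes as negative.
F1 score = 2·TP/(2·TP+FP+FN).
en: TP=56, FP=4+15+7=26, FN=4+3+4=11 → 112/149 = 0.7517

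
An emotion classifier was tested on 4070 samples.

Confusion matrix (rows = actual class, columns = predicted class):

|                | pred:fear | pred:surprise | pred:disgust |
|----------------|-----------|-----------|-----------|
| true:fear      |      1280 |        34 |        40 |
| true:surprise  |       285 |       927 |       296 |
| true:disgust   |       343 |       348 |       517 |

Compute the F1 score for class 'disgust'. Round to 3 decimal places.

0.502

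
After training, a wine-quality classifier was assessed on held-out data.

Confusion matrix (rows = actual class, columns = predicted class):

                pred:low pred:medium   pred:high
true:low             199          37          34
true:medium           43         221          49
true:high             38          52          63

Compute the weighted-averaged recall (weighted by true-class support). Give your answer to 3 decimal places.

Per-class recall (TP/(TP+FN)):
  low: TP=199, FN=37+34=71 → 199/270 = 0.7370
  medium: TP=221, FN=43+49=92 → 221/313 = 0.7061
  high: TP=63, FN=38+52=90 → 63/153 = 0.4118
Weighted-recall = Σ (supportᵢ/N)·recallᵢ with N=736: (270/736)·0.7370 + (313/736)·0.7061 + (153/736)·0.4118 = 0.656

0.656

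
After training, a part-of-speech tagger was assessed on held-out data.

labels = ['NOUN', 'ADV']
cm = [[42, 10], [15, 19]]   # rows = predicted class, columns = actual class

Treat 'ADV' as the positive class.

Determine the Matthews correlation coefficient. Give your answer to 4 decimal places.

MCC = (TP·TN − FP·FN) / √((TP+FP)(TP+FN)(TN+FP)(TN+FN))
Numerator = 19·42 − 15·10 = 648
Denominator = √(34·29·57·52) = √2922504 = 1709.5333
MCC = 648 / 1709.5333 = 0.3791

0.3791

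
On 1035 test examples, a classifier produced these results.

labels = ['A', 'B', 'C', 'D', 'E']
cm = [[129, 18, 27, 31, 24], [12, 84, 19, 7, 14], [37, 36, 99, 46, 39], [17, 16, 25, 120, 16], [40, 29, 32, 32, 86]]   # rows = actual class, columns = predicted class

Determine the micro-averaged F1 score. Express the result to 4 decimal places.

Micro-averaging pools counts across classes: ΣTP=518, ΣFP=517, ΣFN=517.
Micro-F1 score = 2·TP/(2·TP+FP+FN) on pooled counts = 0.5005 (equals overall accuracy in single-label multiclass).

0.5005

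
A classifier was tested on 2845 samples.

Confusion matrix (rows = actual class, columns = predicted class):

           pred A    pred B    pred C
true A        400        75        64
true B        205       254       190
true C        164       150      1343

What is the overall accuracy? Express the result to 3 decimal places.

Accuracy = trace / total = (400+254+1343=1997) / 2845 = 1997/2845 = 0.702

0.702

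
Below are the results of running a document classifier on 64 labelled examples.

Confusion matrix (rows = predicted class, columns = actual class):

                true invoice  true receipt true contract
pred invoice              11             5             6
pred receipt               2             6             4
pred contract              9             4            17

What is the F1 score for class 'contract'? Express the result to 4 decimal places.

0.5965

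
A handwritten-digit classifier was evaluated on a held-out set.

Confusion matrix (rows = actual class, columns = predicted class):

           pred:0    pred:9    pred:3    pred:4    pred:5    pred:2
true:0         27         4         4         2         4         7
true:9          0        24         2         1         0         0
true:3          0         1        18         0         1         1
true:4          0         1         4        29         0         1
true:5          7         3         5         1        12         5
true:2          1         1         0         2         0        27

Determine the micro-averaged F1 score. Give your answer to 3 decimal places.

Micro-averaging pools counts across classes: ΣTP=137, ΣFP=58, ΣFN=58.
Micro-F1 score = 2·TP/(2·TP+FP+FN) on pooled counts = 0.703 (equals overall accuracy in single-label multiclass).

0.703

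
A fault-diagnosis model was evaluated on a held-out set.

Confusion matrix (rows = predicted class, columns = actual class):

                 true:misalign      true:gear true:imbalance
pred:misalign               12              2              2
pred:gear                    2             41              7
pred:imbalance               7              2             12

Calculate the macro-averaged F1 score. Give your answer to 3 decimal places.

0.694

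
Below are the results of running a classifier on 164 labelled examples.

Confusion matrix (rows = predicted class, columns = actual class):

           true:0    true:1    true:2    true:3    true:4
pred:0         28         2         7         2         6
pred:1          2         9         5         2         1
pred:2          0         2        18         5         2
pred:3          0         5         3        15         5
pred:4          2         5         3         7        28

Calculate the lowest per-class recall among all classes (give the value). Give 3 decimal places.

Per-class recall (TP/(TP+FN)):
  0: TP=28, FN=2+0+0+2=4 → 28/32 = 0.8750
  1: TP=9, FN=2+2+5+5=14 → 9/23 = 0.3913
  2: TP=18, FN=7+5+3+3=18 → 18/36 = 0.5000
  3: TP=15, FN=2+2+5+7=16 → 15/31 = 0.4839
  4: TP=28, FN=6+1+2+5=14 → 28/42 = 0.6667
Lowest is class '1' with recall = 0.391.

0.391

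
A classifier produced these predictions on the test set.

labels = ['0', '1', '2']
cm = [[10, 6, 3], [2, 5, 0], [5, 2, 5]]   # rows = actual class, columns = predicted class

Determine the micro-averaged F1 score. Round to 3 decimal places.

0.526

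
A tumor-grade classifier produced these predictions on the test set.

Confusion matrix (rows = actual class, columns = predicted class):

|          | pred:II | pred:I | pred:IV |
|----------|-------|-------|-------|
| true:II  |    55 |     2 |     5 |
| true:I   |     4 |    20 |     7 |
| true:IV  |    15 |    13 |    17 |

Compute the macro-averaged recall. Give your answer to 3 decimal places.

Per-class recall (TP/(TP+FN)):
  II: TP=55, FN=2+5=7 → 55/62 = 0.8871
  I: TP=20, FN=4+7=11 → 20/31 = 0.6452
  IV: TP=17, FN=15+13=28 → 17/45 = 0.3778
Macro-recall = mean = (0.8871 + 0.6452 + 0.3778) / 3 = 0.637

0.637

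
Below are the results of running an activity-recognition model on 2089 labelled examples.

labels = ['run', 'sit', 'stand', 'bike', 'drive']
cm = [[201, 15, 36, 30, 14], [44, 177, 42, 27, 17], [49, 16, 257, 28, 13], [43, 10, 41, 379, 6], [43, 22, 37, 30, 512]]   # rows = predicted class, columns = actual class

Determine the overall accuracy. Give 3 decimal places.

0.730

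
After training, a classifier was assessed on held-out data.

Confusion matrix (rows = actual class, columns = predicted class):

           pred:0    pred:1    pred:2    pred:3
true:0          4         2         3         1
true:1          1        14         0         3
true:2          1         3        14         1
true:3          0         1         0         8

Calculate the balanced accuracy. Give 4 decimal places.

Balanced accuracy = mean of per-class recall.
  0: recall = 4/10 = 0.40000
  1: recall = 14/18 = 0.77778
  2: recall = 14/19 = 0.73684
  3: recall = 8/9 = 0.88889
Mean = (0.40000 + 0.77778 + 0.73684 + 0.88889) / 4 = 0.7009

0.7009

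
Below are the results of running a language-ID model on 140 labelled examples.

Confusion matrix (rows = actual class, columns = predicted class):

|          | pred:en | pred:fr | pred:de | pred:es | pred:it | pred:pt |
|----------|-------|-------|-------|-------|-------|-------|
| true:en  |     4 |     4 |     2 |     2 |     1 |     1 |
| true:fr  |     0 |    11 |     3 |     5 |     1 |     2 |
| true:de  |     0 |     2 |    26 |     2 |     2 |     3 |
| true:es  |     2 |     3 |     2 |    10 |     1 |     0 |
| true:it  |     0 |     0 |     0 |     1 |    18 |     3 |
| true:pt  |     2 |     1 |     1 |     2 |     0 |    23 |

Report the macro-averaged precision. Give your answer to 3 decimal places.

0.624

Per-class precision (TP/(TP+FP)):
  en: TP=4, FP=0+0+2+0+2=4 → 4/8 = 0.5000
  fr: TP=11, FP=4+2+3+0+1=10 → 11/21 = 0.5238
  de: TP=26, FP=2+3+2+0+1=8 → 26/34 = 0.7647
  es: TP=10, FP=2+5+2+1+2=12 → 10/22 = 0.4545
  it: TP=18, FP=1+1+2+1+0=5 → 18/23 = 0.7826
  pt: TP=23, FP=1+2+3+0+3=9 → 23/32 = 0.7188
Macro-precision = mean = (0.5000 + 0.5238 + 0.7647 + 0.4545 + 0.7826 + 0.7188) / 6 = 0.624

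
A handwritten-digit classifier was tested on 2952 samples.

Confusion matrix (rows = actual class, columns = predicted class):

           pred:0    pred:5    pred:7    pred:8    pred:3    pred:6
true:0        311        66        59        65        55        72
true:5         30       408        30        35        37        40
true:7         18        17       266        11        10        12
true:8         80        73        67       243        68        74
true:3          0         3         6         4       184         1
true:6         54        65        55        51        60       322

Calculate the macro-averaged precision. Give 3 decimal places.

0.581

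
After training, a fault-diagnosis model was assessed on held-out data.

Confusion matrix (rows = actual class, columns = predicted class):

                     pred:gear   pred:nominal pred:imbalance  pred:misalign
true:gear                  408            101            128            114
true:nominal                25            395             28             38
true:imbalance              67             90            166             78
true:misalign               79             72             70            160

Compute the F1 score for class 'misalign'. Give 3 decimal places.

0.415

F1 score = 2·TP/(2·TP+FP+FN).
misalign: TP=160, FP=114+38+78=230, FN=79+72+70=221 → 320/771 = 0.4150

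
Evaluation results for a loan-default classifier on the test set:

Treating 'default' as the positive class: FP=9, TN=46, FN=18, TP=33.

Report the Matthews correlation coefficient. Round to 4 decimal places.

0.4938

MCC = (TP·TN − FP·FN) / √((TP+FP)(TP+FN)(TN+FP)(TN+FN))
Numerator = 33·46 − 9·18 = 1356
Denominator = √(42·51·55·64) = √7539840 = 2745.8769
MCC = 1356 / 2745.8769 = 0.4938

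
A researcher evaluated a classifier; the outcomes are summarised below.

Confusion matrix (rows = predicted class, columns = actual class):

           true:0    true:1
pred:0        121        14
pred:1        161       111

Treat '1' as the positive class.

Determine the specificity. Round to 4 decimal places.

Specificity = TN/(TN+FP) = 121/(121+161) = 0.4291

0.4291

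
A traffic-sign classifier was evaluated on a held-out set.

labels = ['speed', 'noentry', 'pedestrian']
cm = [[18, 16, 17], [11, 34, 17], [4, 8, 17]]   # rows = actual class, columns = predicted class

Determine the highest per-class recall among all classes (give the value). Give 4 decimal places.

0.5862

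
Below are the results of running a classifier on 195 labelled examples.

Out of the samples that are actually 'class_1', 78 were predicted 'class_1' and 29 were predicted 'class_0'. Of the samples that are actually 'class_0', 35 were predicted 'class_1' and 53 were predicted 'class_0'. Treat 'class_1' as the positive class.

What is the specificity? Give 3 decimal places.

Specificity = TN/(TN+FP) = 53/(53+35) = 0.602

0.602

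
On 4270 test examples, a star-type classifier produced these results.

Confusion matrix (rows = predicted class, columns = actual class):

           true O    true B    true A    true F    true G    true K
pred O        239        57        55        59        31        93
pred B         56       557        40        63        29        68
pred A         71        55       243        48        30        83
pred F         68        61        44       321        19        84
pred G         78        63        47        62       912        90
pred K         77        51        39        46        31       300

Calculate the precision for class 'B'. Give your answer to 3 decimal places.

0.685

Take TP from the diagonal, FP from the rest of the 'B' prediction marginal, FN from the rest of the 'B' actual marginal.
precision = TP/(TP+FP).
B: TP=557, FP=56+40+63+29+68=256 → 557/813 = 0.6851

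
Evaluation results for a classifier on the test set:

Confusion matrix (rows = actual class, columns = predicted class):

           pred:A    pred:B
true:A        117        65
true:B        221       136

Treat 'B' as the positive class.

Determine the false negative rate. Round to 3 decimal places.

0.619

FNR = FN/(FN+TP) = 221/(221+136) = 0.619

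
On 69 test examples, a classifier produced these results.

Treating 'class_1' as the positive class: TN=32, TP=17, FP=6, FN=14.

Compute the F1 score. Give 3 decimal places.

0.630

Precision = TP/(TP+FP) = 17/23 = 0.7391
Recall = TP/(TP+FN) = 17/31 = 0.5484
F1 = 2·TP/(2·TP+FP+FN) = 34/54 = 0.630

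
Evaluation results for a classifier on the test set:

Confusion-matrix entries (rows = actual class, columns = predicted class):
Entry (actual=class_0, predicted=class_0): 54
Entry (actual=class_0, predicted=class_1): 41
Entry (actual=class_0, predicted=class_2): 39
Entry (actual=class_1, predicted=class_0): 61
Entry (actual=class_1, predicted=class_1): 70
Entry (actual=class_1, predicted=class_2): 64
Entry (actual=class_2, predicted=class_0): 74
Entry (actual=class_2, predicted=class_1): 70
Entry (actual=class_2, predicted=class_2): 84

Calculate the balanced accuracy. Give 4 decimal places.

Balanced accuracy = mean of per-class recall.
  class_0: recall = 54/134 = 0.40299
  class_1: recall = 70/195 = 0.35897
  class_2: recall = 84/228 = 0.36842
Mean = (0.40299 + 0.35897 + 0.36842) / 3 = 0.3768

0.3768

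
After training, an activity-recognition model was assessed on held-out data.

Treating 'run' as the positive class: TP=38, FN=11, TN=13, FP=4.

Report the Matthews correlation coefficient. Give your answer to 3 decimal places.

MCC = (TP·TN − FP·FN) / √((TP+FP)(TP+FN)(TN+FP)(TN+FN))
Numerator = 38·13 − 4·11 = 450
Denominator = √(42·49·17·24) = √839664 = 916.3318
MCC = 450 / 916.3318 = 0.491

0.491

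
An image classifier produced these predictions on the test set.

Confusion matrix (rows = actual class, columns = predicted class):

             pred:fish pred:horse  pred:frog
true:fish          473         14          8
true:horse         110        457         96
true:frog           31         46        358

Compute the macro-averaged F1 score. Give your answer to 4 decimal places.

Per-class F1 score (2·TP/(2·TP+FP+FN)):
  fish: TP=473, FP=110+31=141, FN=14+8=22 → 946/1109 = 0.85302
  horse: TP=457, FP=14+46=60, FN=110+96=206 → 914/1180 = 0.77458
  frog: TP=358, FP=8+96=104, FN=31+46=77 → 716/897 = 0.79822
Macro-F1 score = mean = (0.85302 + 0.77458 + 0.79822) / 3 = 0.8086

0.8086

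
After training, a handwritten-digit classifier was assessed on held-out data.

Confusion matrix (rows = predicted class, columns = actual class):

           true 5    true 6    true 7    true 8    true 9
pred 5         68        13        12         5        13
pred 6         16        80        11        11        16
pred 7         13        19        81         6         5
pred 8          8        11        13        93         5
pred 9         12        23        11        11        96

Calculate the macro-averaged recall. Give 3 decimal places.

Per-class recall (TP/(TP+FN)):
  5: TP=68, FN=16+13+8+12=49 → 68/117 = 0.5812
  6: TP=80, FN=13+19+11+23=66 → 80/146 = 0.5479
  7: TP=81, FN=12+11+13+11=47 → 81/128 = 0.6328
  8: TP=93, FN=5+11+6+11=33 → 93/126 = 0.7381
  9: TP=96, FN=13+16+5+5=39 → 96/135 = 0.7111
Macro-recall = mean = (0.5812 + 0.5479 + 0.6328 + 0.7381 + 0.7111) / 5 = 0.642

0.642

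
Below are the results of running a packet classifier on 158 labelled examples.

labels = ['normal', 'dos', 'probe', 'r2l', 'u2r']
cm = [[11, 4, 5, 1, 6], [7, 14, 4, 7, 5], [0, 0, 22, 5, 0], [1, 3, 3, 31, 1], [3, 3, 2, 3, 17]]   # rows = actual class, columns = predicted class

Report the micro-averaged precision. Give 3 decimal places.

0.601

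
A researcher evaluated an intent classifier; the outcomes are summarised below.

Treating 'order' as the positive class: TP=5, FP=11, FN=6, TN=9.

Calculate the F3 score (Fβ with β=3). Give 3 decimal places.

0.435

Fβ = (1+β²)·TP / ((1+β²)·TP + β²·FN + FP), with β²=9
= 10·5 / (10·5 + 9·6 + 11) = 0.435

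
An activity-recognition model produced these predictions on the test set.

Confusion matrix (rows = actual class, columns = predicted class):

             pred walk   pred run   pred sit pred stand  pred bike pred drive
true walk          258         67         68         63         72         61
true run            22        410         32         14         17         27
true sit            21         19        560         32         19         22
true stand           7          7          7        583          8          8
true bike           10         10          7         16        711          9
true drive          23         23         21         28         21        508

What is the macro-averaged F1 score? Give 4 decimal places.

Per-class F1 score (2·TP/(2·TP+FP+FN)):
  walk: TP=258, FP=22+21+7+10+23=83, FN=67+68+63+72+61=331 → 516/930 = 0.55484
  run: TP=410, FP=67+19+7+10+23=126, FN=22+32+14+17+27=112 → 820/1058 = 0.77505
  sit: TP=560, FP=68+32+7+7+21=135, FN=21+19+32+19+22=113 → 1120/1368 = 0.81871
  stand: TP=583, FP=63+14+32+16+28=153, FN=7+7+7+8+8=37 → 1166/1356 = 0.85988
  bike: TP=711, FP=72+17+19+8+21=137, FN=10+10+7+16+9=52 → 1422/1611 = 0.88268
  drive: TP=508, FP=61+27+22+8+9=127, FN=23+23+21+28+21=116 → 1016/1259 = 0.80699
Macro-F1 score = mean = (0.55484 + 0.77505 + 0.81871 + 0.85988 + 0.88268 + 0.80699) / 6 = 0.7830

0.7830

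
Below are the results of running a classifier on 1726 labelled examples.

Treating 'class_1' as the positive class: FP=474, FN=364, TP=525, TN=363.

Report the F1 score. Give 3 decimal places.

0.556

Precision = TP/(TP+FP) = 525/999 = 0.5255
Recall = TP/(TP+FN) = 525/889 = 0.5906
F1 = 2·TP/(2·TP+FP+FN) = 1050/1888 = 0.556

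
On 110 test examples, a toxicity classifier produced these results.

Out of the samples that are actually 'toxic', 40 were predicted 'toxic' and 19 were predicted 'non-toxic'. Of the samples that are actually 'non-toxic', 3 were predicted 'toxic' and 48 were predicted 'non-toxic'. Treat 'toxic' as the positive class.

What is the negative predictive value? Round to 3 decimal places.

0.716

NPV = TN/(TN+FN) = 48/(48+19) = 0.716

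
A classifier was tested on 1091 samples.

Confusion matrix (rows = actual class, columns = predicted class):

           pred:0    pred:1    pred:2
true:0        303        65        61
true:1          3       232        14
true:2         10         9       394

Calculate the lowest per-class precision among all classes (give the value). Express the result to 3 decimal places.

Per-class precision (TP/(TP+FP)):
  0: TP=303, FP=3+10=13 → 303/316 = 0.9589
  1: TP=232, FP=65+9=74 → 232/306 = 0.7582
  2: TP=394, FP=61+14=75 → 394/469 = 0.8401
Lowest is class '1' with precision = 0.758.

0.758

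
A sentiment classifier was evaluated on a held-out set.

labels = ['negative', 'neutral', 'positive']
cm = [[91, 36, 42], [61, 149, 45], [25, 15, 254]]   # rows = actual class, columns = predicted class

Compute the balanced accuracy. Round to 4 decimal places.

Balanced accuracy = mean of per-class recall.
  negative: recall = 91/169 = 0.53846
  neutral: recall = 149/255 = 0.58431
  positive: recall = 254/294 = 0.86395
Mean = (0.53846 + 0.58431 + 0.86395) / 3 = 0.6622

0.6622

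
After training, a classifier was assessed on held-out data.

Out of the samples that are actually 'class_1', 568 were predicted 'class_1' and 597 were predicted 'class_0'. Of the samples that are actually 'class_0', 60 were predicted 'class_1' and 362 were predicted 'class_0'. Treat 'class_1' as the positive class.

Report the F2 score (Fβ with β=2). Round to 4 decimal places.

0.5371

Fβ = (1+β²)·TP / ((1+β²)·TP + β²·FN + FP), with β²=4
= 5·568 / (5·568 + 4·597 + 60) = 0.5371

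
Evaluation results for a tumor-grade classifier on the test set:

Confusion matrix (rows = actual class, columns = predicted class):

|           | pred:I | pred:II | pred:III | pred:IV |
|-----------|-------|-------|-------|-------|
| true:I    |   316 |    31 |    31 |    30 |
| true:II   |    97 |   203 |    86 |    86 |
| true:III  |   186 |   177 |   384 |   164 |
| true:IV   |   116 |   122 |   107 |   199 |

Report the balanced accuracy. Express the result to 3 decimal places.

0.498

Balanced accuracy = mean of per-class recall.
  I: recall = 316/408 = 0.7745
  II: recall = 203/472 = 0.4301
  III: recall = 384/911 = 0.4215
  IV: recall = 199/544 = 0.3658
Mean = (0.7745 + 0.4301 + 0.4215 + 0.3658) / 4 = 0.498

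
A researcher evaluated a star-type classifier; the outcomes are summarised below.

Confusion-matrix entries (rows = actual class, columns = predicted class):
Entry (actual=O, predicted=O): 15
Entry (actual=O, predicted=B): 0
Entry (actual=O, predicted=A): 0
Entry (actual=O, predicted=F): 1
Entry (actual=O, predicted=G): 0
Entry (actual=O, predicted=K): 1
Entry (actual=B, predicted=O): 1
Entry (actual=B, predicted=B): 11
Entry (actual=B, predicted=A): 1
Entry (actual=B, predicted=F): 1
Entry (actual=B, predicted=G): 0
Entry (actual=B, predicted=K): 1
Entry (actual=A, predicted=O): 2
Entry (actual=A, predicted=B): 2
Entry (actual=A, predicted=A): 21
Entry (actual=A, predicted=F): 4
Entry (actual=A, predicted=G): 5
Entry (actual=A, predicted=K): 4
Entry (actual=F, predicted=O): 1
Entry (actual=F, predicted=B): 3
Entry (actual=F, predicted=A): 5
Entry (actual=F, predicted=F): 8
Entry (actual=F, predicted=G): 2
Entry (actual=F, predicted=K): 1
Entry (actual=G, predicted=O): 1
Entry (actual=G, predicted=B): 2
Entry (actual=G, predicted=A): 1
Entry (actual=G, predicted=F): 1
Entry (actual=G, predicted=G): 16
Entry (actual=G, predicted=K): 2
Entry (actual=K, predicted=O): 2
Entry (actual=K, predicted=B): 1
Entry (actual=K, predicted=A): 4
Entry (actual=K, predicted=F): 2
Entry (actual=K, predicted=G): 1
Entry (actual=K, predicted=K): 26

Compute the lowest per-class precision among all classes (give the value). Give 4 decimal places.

0.4706

Per-class precision (TP/(TP+FP)):
  O: TP=15, FP=1+2+1+1+2=7 → 15/22 = 0.68182
  B: TP=11, FP=0+2+3+2+1=8 → 11/19 = 0.57895
  A: TP=21, FP=0+1+5+1+4=11 → 21/32 = 0.65625
  F: TP=8, FP=1+1+4+1+2=9 → 8/17 = 0.47059
  G: TP=16, FP=0+0+5+2+1=8 → 16/24 = 0.66667
  K: TP=26, FP=1+1+4+1+2=9 → 26/35 = 0.74286
Lowest is class 'F' with precision = 0.4706.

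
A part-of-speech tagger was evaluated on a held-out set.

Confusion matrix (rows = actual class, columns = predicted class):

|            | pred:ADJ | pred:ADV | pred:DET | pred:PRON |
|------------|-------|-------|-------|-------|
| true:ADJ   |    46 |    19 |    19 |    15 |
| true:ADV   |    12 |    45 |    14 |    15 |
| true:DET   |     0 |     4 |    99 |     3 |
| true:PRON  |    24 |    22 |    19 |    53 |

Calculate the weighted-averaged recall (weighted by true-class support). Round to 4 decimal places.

0.5941

Per-class recall (TP/(TP+FN)):
  ADJ: TP=46, FN=19+19+15=53 → 46/99 = 0.46465
  ADV: TP=45, FN=12+14+15=41 → 45/86 = 0.52326
  DET: TP=99, FN=0+4+3=7 → 99/106 = 0.93396
  PRON: TP=53, FN=24+22+19=65 → 53/118 = 0.44915
Weighted-recall = Σ (supportᵢ/N)·recallᵢ with N=409: (99/409)·0.46465 + (86/409)·0.52326 + (106/409)·0.93396 + (118/409)·0.44915 = 0.5941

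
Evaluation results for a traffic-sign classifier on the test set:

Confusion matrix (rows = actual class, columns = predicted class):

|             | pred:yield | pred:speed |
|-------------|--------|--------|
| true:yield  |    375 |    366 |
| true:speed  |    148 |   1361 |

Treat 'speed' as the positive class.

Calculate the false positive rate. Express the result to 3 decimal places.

FPR = FP/(FP+TN) = 366/(366+375) = 0.494

0.494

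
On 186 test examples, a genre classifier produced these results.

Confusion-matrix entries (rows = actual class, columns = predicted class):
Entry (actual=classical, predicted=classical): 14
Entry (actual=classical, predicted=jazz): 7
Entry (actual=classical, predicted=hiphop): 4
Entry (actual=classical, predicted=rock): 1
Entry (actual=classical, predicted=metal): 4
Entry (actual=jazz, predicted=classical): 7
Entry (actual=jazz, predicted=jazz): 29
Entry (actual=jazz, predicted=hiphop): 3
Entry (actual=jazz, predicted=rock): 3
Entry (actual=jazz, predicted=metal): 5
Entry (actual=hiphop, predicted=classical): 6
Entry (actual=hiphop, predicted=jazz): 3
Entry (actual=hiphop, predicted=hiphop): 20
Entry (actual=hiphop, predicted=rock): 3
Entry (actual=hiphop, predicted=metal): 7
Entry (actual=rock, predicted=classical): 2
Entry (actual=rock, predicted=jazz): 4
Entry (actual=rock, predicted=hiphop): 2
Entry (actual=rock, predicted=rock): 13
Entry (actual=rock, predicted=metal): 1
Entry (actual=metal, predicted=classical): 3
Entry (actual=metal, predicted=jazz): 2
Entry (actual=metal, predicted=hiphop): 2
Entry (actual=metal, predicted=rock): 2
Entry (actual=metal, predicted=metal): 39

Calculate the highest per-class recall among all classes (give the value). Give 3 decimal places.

Per-class recall (TP/(TP+FN)):
  classical: TP=14, FN=7+4+1+4=16 → 14/30 = 0.4667
  jazz: TP=29, FN=7+3+3+5=18 → 29/47 = 0.6170
  hiphop: TP=20, FN=6+3+3+7=19 → 20/39 = 0.5128
  rock: TP=13, FN=2+4+2+1=9 → 13/22 = 0.5909
  metal: TP=39, FN=3+2+2+2=9 → 39/48 = 0.8125
Highest is class 'metal' with recall = 0.813.

0.813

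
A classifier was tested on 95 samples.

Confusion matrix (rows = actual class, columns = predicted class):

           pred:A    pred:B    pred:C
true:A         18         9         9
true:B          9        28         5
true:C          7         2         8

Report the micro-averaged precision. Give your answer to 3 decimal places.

Micro-averaging pools counts across classes: ΣTP=54, ΣFP=41, ΣFN=41.
Micro-precision = TP/(TP+FP) on pooled counts = 0.568 (equals overall accuracy in single-label multiclass).

0.568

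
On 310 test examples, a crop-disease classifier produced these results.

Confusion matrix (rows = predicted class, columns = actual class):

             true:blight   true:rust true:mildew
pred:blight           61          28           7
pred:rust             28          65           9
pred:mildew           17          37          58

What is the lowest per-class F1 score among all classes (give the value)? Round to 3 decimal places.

Per-class F1 score (2·TP/(2·TP+FP+FN)):
  blight: TP=61, FP=28+7=35, FN=28+17=45 → 122/202 = 0.6040
  rust: TP=65, FP=28+9=37, FN=28+37=65 → 130/232 = 0.5603
  mildew: TP=58, FP=17+37=54, FN=7+9=16 → 116/186 = 0.6237
Lowest is class 'rust' with F1 score = 0.560.

0.560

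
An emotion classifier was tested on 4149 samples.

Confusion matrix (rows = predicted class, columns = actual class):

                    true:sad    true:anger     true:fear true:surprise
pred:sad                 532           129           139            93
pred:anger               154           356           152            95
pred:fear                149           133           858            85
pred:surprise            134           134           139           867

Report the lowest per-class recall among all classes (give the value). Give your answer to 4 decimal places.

0.4734

Per-class recall (TP/(TP+FN)):
  sad: TP=532, FN=154+149+134=437 → 532/969 = 0.54902
  anger: TP=356, FN=129+133+134=396 → 356/752 = 0.47340
  fear: TP=858, FN=139+152+139=430 → 858/1288 = 0.66615
  surprise: TP=867, FN=93+95+85=273 → 867/1140 = 0.76053
Lowest is class 'anger' with recall = 0.4734.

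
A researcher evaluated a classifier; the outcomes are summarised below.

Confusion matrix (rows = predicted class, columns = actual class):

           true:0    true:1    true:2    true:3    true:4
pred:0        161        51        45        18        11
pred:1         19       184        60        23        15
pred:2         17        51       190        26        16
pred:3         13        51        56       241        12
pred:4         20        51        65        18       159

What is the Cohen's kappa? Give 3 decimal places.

0.493

Observed agreement pₒ = trace/N = 935/1573 = 0.5944
Expected agreement pₑ = Σ (rowᵢ·colᵢ)/N² = (230·286 + 388·301 + 416·300 + 326·373 + 213·313)/1573² = 0.2003
κ = (pₒ − pₑ)/(1 − pₑ) = (0.5944 − 0.2003)/(1 − 0.2003) = 0.493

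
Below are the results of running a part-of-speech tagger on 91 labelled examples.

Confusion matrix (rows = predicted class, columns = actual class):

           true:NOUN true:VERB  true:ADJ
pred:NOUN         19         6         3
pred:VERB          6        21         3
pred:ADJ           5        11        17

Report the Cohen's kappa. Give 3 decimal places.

Observed agreement pₒ = trace/N = 57/91 = 0.6264
Expected agreement pₑ = Σ (rowᵢ·colᵢ)/N² = (30·28 + 38·30 + 23·33)/91² = 0.3308
κ = (pₒ − pₑ)/(1 − pₑ) = (0.6264 − 0.3308)/(1 − 0.3308) = 0.442

0.442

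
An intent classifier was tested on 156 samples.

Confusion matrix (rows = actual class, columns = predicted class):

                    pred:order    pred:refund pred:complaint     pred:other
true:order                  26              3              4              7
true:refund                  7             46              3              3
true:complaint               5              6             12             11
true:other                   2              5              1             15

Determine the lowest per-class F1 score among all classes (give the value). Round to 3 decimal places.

Per-class F1 score (2·TP/(2·TP+FP+FN)):
  order: TP=26, FP=7+5+2=14, FN=3+4+7=14 → 52/80 = 0.6500
  refund: TP=46, FP=3+6+5=14, FN=7+3+3=13 → 92/119 = 0.7731
  complaint: TP=12, FP=4+3+1=8, FN=5+6+11=22 → 24/54 = 0.4444
  other: TP=15, FP=7+3+11=21, FN=2+5+1=8 → 30/59 = 0.5085
Lowest is class 'complaint' with F1 score = 0.444.

0.444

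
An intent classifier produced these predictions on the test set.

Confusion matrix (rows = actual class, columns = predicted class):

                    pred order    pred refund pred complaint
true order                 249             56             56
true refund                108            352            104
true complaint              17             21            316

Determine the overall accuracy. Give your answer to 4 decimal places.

0.7170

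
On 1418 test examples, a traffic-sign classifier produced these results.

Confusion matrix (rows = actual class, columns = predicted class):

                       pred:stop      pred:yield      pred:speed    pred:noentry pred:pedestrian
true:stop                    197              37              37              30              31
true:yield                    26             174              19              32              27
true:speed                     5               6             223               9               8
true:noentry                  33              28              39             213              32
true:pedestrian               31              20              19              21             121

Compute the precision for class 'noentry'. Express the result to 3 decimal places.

0.698

Take TP from the diagonal, FP from the rest of the 'noentry' prediction marginal, FN from the rest of the 'noentry' actual marginal.
precision = TP/(TP+FP).
noentry: TP=213, FP=30+32+9+21=92 → 213/305 = 0.6984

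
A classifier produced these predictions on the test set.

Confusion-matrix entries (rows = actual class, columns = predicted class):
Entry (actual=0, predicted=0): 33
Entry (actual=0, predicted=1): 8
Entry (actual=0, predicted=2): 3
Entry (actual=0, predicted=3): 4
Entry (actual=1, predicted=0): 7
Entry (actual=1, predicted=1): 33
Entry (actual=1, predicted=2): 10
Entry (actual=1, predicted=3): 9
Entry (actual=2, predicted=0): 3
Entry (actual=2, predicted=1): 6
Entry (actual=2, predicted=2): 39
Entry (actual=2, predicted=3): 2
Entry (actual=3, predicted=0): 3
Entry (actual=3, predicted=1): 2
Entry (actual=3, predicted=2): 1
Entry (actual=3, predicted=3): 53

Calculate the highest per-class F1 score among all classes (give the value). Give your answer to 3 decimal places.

Per-class F1 score (2·TP/(2·TP+FP+FN)):
  0: TP=33, FP=7+3+3=13, FN=8+3+4=15 → 66/94 = 0.7021
  1: TP=33, FP=8+6+2=16, FN=7+10+9=26 → 66/108 = 0.6111
  2: TP=39, FP=3+10+1=14, FN=3+6+2=11 → 78/103 = 0.7573
  3: TP=53, FP=4+9+2=15, FN=3+2+1=6 → 106/127 = 0.8346
Highest is class '3' with F1 score = 0.835.

0.835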